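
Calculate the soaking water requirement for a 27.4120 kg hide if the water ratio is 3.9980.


Formula: Water = hide_weight * ratio
Substituting: Water = 27.4120 * 3.9980
Result: 109.5932 kg


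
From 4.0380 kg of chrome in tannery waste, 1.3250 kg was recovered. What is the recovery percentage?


Formula: Recovery = recovered / input * 100
Substituting: Recovery = 1.3250 / 4.0380 * 100
Result: 32.8133 %


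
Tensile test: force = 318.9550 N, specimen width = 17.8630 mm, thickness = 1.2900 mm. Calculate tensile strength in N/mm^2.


Formula: TS = force / (width * thickness)
Substituting: TS = 318.9550 / (17.8630 * 1.2900)
Result: 13.8416 N/mm^2


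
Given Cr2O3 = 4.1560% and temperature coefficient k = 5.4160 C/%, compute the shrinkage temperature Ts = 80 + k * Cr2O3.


Formula: Ts = 80 + k * Cr2O3
Substituting: Ts = 80 + 5.4160 * 4.1560
Result: 102.5089 C


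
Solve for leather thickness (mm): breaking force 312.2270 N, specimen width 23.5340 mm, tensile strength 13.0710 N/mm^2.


Formula: t = F / (TS * w)
Substituting: t = 312.2270 / (13.0710 * 23.5340)
Result: 1.0150 mm


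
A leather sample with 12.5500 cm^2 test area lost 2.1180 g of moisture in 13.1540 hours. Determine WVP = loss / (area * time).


Formula: WVP = loss / (area * time)
Substituting: WVP = 2.1180 / (12.5500 * 13.1540)
Result: 0.0128299 g/(cm^2*hr)


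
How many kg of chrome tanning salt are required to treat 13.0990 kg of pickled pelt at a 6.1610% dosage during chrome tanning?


Formula: Chrome = substrate * pct / 100
Substituting: Chrome = 13.0990 * 6.1610 / 100
Result: 0.8070 kg


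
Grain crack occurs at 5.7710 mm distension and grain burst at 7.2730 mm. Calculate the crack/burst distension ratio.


Formula: Ratio = crack / burst
Substituting: Ratio = 5.7710 / 7.2730
Result: 0.7935


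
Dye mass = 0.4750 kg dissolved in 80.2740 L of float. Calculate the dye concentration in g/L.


Formula: Conc = dye_mass(kg) / volume(L) * 1000
Substituting: Conc = 0.4750 / 80.2740 * 1000
Result: 5.9172 g/L


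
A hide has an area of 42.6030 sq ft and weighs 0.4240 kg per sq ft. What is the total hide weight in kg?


Formula: Weight = area * weight_per_sqft
Substituting: Weight = 42.6030 * 0.4240
Result: 18.0637 kg


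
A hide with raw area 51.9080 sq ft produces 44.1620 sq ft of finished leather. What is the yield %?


Formula: Yield = finished / raw * 100
Substituting: Yield = 44.1620 / 51.9080 * 100
Result: 85.0774 %


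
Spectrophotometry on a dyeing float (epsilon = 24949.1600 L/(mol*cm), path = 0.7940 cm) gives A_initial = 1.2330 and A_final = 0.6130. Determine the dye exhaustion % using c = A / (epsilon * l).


c_initial = A_i / (epsilon * l) = 1.2330 / (24949.1600 * 0.7940) = 6.2242e-05 mol/L
c_final = A_f / (epsilon * l) = 0.6130 / (24949.1600 * 0.7940) = 3.0945e-05 mol/L
Exhaustion = (c_initial - c_final) / c_initial * 100 = (6.2242e-05 - 3.0945e-05) / 6.2242e-05 * 100 = 50.2839 %


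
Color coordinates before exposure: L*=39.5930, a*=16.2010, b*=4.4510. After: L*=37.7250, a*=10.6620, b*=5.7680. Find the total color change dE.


dL = -1.8680, da = -5.5390, db = 1.3170
dE = sqrt((-1.8680)^2 + (-5.5390)^2 + 1.3170^2) = 5.9920


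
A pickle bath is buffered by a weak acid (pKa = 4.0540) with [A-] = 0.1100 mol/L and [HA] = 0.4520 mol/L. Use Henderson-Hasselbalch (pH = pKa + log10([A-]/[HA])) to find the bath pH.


ratio = [A-] / [HA] = 0.1100 / 0.4520 = 0.2434
log10(ratio) = -0.6137
pH = pKa + log10(ratio) = 4.0540 - 0.6137 = 3.4403


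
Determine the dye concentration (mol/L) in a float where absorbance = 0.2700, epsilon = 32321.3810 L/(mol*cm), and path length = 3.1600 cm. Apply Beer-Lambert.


Formula: c = A / (epsilon * l)
Substituting: c = 0.2700 / (32321.3810 * 3.1600)
Result: 2.6435e-06 mol/L


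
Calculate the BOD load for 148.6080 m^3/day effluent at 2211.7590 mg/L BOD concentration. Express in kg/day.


Formula: BOD_load = volume * conc / 1000
Substituting: BOD_load = 148.6080 * 2211.7590 / 1000
Result: 328.6851 kg/day


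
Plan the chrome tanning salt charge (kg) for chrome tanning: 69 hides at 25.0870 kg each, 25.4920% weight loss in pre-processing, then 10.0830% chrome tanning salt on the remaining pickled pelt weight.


Total_raw = N * avg_wt = 69 * 25.0870 = 1731.0030 kg
Substrate = Total_raw * (1 - loss/100) = 1731.0030 * (1 - 25.4920/100) = 1289.7357 kg
Chrome = Substrate * pct / 100 = 1289.7357 * 10.0830 / 100 = 130.0441 kg


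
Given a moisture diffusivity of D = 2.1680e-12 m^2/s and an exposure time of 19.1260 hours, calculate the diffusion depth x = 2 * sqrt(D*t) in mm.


t = 19.1260 hr * 3600 = 68853.6000 s
D * t = 2.1680e-12 * 68853.6000 = 1.4927e-07
x = 2 * sqrt(D*t) = 2 * sqrt(1.4927e-07) = 7.7272e-04 m = 0.7727 mm


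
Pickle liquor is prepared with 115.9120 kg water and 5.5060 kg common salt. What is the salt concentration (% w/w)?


Formula: Conc = salt / (water + salt) * 100
Substituting: Conc = 5.5060 / (115.9120 + 5.5060) * 100
Result: 4.5347 %


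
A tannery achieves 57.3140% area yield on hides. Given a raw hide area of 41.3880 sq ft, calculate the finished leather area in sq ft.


Formula: finished = raw * yield / 100
Substituting: finished = 41.3880 * 57.3140 / 100
Result: 23.7211 sq ft


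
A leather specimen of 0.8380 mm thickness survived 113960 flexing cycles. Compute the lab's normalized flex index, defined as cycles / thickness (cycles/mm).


Formula: Index = cycles / thickness
Substituting: Index = 113960 / 0.8380
Result: 135990.4535 cycles/mm


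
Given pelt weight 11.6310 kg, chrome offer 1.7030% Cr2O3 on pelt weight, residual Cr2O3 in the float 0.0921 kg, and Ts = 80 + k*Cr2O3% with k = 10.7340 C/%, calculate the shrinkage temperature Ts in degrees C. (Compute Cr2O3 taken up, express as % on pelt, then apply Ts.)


Offered = pelt * offer_pct / 100 = 11.6310 * 1.7030 / 100 = 0.1981 kg
Uptake = offered - residual = 0.1981 - 0.0921 = 0.1060 kg
Cr2O3% on pelt = uptake / pelt * 100 = 0.1060 / 11.6310 * 100 = 0.9112 %
Ts = 80 + k * Cr2O3% = 80 + 10.7340 * 0.9112 = 89.7803 C


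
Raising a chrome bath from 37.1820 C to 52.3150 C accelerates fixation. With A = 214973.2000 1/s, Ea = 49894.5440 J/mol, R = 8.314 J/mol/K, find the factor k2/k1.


T1 = 37.1820 + 273.15 = 310.3320 K; T2 = 52.3150 + 273.15 = 325.4650 K
k1 = A * exp(-Ea/(R*T1)) = 214973.2000 * exp(-49894.5440/(8.314*310.3320)) = 8.5882e-04 1/s
k2 = A * exp(-Ea/(R*T2)) = 214973.2000 * exp(-49894.5440/(8.314*325.4650)) = 0.00211059 1/s
k2/k1 = 0.00211059 / 8.5882e-04 = 2.4575


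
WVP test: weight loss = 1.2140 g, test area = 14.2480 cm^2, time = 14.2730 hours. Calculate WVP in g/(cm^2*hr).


Formula: WVP = loss / (area * time)
Substituting: WVP = 1.2140 / (14.2480 * 14.2730)
Result: 0.00596966 g/(cm^2*hr)


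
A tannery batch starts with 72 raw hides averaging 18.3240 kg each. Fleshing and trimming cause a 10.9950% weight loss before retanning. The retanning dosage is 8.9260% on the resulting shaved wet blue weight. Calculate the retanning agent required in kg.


Total_raw = N * avg_wt = 72 * 18.3240 = 1319.3280 kg
Substrate = Total_raw * (1 - loss/100) = 1319.3280 * (1 - 10.9950/100) = 1174.2679 kg
Retan = Substrate * pct / 100 = 1174.2679 * 8.9260 / 100 = 104.8152 kg


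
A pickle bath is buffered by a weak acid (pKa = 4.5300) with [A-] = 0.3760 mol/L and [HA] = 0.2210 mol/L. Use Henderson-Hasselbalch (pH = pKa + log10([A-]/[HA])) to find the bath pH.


ratio = [A-] / [HA] = 0.3760 / 0.2210 = 1.7014
log10(ratio) = 0.2308
pH = pKa + log10(ratio) = 4.5300 + 0.2308 = 4.7608


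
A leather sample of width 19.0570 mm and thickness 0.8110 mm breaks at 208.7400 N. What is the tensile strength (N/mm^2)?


Formula: TS = force / (width * thickness)
Substituting: TS = 208.7400 / (19.0570 * 0.8110)
Result: 13.5061 N/mm^2


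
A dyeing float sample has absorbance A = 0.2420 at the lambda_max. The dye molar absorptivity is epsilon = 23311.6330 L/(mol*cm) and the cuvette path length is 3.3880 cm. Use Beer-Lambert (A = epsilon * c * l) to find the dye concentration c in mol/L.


Formula: c = A / (epsilon * l)
Substituting: c = 0.2420 / (23311.6330 * 3.3880)
Result: 3.0641e-06 mol/L


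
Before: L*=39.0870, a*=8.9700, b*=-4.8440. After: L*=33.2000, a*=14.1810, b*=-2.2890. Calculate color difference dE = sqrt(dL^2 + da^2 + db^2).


dL = -5.8870, da = 5.2110, db = 2.5550
dE = sqrt((-5.8870)^2 + 5.2110^2 + 2.5550^2) = 8.2668


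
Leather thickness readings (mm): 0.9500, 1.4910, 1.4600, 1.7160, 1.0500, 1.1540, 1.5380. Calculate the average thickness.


Formula: Average = sum / n
Substituting: Average = 9.3590 / 7
Result: 1.3370 mm


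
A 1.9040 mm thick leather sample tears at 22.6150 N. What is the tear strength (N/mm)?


Formula: Tear strength = force / thickness
Substituting: Tear strength = 22.6150 / 1.9040
Result: 11.8776 N/mm


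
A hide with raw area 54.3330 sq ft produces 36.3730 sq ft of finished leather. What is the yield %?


Formula: Yield = finished / raw * 100
Substituting: Yield = 36.3730 / 54.3330 * 100
Result: 66.9446 %


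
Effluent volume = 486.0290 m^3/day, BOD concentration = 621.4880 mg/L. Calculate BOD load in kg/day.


Formula: BOD_load = volume * conc / 1000
Substituting: BOD_load = 486.0290 * 621.4880 / 1000
Result: 302.0612 kg/day


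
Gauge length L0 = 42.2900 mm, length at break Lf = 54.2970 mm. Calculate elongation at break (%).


Formula: Elongation = (Lf - L0) / L0 * 100
Substituting: Elongation = (54.2970 - 42.2900) / 42.2900 * 100
Result: 28.3921 %


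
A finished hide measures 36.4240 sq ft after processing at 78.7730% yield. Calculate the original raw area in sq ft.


Formula: raw = finished * 100 / yield
Substituting: raw = 36.4240 * 100 / 78.7730
Result: 46.2392 sq ft


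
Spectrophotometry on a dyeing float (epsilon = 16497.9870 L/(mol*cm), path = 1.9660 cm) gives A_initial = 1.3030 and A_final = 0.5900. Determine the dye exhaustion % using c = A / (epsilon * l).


c_initial = A_i / (epsilon * l) = 1.3030 / (16497.9870 * 1.9660) = 4.0173e-05 mol/L
c_final = A_f / (epsilon * l) = 0.5900 / (16497.9870 * 1.9660) = 1.8190e-05 mol/L
Exhaustion = (c_initial - c_final) / c_initial * 100 = (4.0173e-05 - 1.8190e-05) / 4.0173e-05 * 100 = 54.7199 %


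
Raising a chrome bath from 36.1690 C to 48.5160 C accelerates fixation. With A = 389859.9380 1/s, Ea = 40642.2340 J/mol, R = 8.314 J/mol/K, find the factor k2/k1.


T1 = 36.1690 + 273.15 = 309.3190 K; T2 = 48.5160 + 273.15 = 321.6660 K
k1 = A * exp(-Ea/(R*T1)) = 389859.9380 * exp(-40642.2340/(8.314*309.3190)) = 0.0533844 1/s
k2 = A * exp(-Ea/(R*T2)) = 389859.9380 * exp(-40642.2340/(8.314*321.6660)) = 0.0979189 1/s
k2/k1 = 0.0979189 / 0.0533844 = 1.8342


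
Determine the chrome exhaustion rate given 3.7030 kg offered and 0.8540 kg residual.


Formula: Uptake = (offered - residual) / offered * 100
Substituting: Uptake = (3.7030 - 0.8540) / 3.7030 * 100
Result: 76.9376 %


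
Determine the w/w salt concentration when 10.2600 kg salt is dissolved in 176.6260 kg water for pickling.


Formula: Conc = salt / (water + salt) * 100
Substituting: Conc = 10.2600 / (176.6260 + 10.2600) * 100
Result: 5.4900 %


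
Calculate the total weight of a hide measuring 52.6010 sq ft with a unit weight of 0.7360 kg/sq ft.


Formula: Weight = area * weight_per_sqft
Substituting: Weight = 52.6010 * 0.7360
Result: 38.7143 kg


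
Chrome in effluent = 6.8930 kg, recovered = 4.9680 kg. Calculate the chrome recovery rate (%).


Formula: Recovery = recovered / input * 100
Substituting: Recovery = 4.9680 / 6.8930 * 100
Result: 72.0731 %


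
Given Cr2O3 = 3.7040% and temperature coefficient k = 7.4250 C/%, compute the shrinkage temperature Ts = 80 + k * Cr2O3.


Formula: Ts = 80 + k * Cr2O3
Substituting: Ts = 80 + 7.4250 * 3.7040
Result: 107.5022 C


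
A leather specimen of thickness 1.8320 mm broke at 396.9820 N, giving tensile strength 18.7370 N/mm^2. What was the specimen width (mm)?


Formula: w = F / (TS * t)
Substituting: w = 396.9820 / (18.7370 * 1.8320)
Result: 11.5650 mm


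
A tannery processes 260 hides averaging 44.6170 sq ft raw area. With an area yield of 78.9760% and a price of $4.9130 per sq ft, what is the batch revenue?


Raw_total = N * avg_area = 260 * 44.6170 = 11600.4200 sq ft
Finished = Raw_total * yield / 100 = 11600.4200 * 78.9760 / 100 = 9161.5477 sq ft
Value = Finished * price = 9161.5477 * 4.9130 = 45010.6838 $


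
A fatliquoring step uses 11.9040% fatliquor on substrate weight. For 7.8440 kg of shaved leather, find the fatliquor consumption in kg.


Formula: Fat = substrate * pct / 100
Substituting: Fat = 7.8440 * 11.9040 / 100
Result: 0.9337 kg


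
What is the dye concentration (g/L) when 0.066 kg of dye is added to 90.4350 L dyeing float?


Formula: Conc = dye_mass(kg) / volume(L) * 1000
Substituting: Conc = 0.066 / 90.4350 * 1000
Result: 0.7298 g/L


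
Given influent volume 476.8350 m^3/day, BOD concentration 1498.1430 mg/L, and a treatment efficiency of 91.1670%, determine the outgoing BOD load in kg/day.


Load_in = volume * conc / 1000 = 476.8350 * 1498.1430 / 1000 = 714.3670 kg/day
Removed = Load_in * eff / 100 = 714.3670 * 91.1670 / 100 = 651.2670 kg/day
Load_out = Load_in - Removed = 714.3670 - 651.2670 = 63.1000 kg/day


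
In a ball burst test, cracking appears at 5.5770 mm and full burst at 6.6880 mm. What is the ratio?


Formula: Ratio = crack / burst
Substituting: Ratio = 5.5770 / 6.6880
Result: 0.8339


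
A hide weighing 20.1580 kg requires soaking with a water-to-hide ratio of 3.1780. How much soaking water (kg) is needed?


Formula: Water = hide_weight * ratio
Substituting: Water = 20.1580 * 3.1780
Result: 64.0621 kg


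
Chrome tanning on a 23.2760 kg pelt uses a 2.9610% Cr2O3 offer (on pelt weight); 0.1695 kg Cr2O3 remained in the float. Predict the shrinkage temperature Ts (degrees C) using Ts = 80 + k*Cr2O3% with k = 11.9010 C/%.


Offered = pelt * offer_pct / 100 = 23.2760 * 2.9610 / 100 = 0.6892 kg
Uptake = offered - residual = 0.6892 - 0.1695 = 0.5197 kg
Cr2O3% on pelt = uptake / pelt * 100 = 0.5197 / 23.2760 * 100 = 2.2328 %
Ts = 80 + k * Cr2O3% = 80 + 11.9010 * 2.2328 = 106.5723 C


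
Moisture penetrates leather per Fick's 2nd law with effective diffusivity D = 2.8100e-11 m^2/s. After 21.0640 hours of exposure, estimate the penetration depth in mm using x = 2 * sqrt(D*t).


t = 21.0640 hr * 3600 = 75830.4000 s
D * t = 2.8100e-11 * 75830.4000 = 2.1308e-06
x = 2 * sqrt(D*t) = 2 * sqrt(2.1308e-06) = 0.00291948 m = 2.9195 mm


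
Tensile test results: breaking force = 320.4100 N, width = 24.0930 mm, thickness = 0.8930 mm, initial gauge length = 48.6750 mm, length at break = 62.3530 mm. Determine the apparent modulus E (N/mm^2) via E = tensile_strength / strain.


TS = F / (w * t) = 320.4100 / (24.0930 * 0.8930) = 14.8924 N/mm^2
strain = (Lf - L0) / L0 = (62.3530 - 48.6750) / 48.6750 = 0.2810
E = TS / strain = 14.8924 / 0.2810 = 52.9965 N/mm^2


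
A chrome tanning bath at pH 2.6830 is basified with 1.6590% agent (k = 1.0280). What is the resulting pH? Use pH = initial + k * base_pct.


Formula: pH_final = pH_initial + k * base_pct
Substituting: pH_final = 2.6830 + 1.0280 * 1.6590
Result: 4.3885


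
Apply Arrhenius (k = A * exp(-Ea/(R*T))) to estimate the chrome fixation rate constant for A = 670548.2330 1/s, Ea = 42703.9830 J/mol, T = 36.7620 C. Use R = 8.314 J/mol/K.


T_K = T_C + 273.15 = 36.7620 + 273.15 = 309.9120 K
exponent = -Ea / (R * T_K) = -42703.9830 / (8.314 * 309.9120) = -16.5737
k = A * exp(exponent) = 670548.2330 * exp(-16.5737) = 0.0425163 1/s


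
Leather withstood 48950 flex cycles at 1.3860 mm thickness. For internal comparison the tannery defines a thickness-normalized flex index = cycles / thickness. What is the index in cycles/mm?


Formula: Index = cycles / thickness
Substituting: Index = 48950 / 1.3860
Result: 35317.4603 cycles/mm


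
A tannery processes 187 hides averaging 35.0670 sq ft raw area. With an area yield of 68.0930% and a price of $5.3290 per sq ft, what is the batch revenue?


Raw_total = N * avg_area = 187 * 35.0670 = 6557.5290 sq ft
Finished = Raw_total * yield / 100 = 6557.5290 * 68.0930 / 100 = 4465.2182 sq ft
Value = Finished * price = 4465.2182 * 5.3290 = 23795.1479 $


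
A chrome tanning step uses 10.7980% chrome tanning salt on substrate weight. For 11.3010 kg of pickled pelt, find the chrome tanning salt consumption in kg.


Formula: Chrome = substrate * pct / 100
Substituting: Chrome = 11.3010 * 10.7980 / 100
Result: 1.2203 kg


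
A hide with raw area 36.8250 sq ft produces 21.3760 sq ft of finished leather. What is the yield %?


Formula: Yield = finished / raw * 100
Substituting: Yield = 21.3760 / 36.8250 * 100
Result: 58.0475 %


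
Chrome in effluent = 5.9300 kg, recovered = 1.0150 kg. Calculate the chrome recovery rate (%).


Formula: Recovery = recovered / input * 100
Substituting: Recovery = 1.0150 / 5.9300 * 100
Result: 17.1164 %


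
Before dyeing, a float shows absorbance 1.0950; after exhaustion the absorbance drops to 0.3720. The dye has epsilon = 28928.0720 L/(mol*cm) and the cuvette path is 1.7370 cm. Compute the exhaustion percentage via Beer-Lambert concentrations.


c_initial = A_i / (epsilon * l) = 1.0950 / (28928.0720 * 1.7370) = 2.1792e-05 mol/L
c_final = A_f / (epsilon * l) = 0.3720 / (28928.0720 * 1.7370) = 7.4033e-06 mol/L
Exhaustion = (c_initial - c_final) / c_initial * 100 = (2.1792e-05 - 7.4033e-06) / 2.1792e-05 * 100 = 66.0274 %


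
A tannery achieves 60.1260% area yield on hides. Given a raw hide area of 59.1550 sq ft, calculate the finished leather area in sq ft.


Formula: finished = raw * yield / 100
Substituting: finished = 59.1550 * 60.1260 / 100
Result: 35.5675 sq ft


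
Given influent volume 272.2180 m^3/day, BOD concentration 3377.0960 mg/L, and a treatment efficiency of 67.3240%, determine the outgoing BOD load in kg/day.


Load_in = volume * conc / 1000 = 272.2180 * 3377.0960 / 1000 = 919.3063 kg/day
Removed = Load_in * eff / 100 = 919.3063 * 67.3240 / 100 = 618.9138 kg/day
Load_out = Load_in - Removed = 919.3063 - 618.9138 = 300.3925 kg/day


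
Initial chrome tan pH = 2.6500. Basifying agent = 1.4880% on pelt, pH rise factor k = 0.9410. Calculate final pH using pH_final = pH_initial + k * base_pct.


Formula: pH_final = pH_initial + k * base_pct
Substituting: pH_final = 2.6500 + 0.9410 * 1.4880
Result: 4.0502


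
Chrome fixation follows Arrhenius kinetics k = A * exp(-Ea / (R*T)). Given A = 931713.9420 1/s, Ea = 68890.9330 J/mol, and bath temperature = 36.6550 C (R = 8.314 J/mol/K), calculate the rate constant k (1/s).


T_K = T_C + 273.15 = 36.6550 + 273.15 = 309.8050 K
exponent = -Ea / (R * T_K) = -68890.9330 / (8.314 * 309.8050) = -26.7463
k = A * exp(exponent) = 931713.9420 * exp(-26.7463) = 2.2569e-06 1/s


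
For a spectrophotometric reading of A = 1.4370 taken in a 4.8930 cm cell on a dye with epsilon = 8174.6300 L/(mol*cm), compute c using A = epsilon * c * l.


Formula: c = A / (epsilon * l)
Substituting: c = 1.4370 / (8174.6300 * 4.8930)
Result: 3.5926e-05 mol/L


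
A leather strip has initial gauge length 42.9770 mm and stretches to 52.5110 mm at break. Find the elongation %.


Formula: Elongation = (Lf - L0) / L0 * 100
Substituting: Elongation = (52.5110 - 42.9770) / 42.9770 * 100
Result: 22.1840 %


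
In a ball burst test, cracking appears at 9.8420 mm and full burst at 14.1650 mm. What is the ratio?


Formula: Ratio = crack / burst
Substituting: Ratio = 9.8420 / 14.1650
Result: 0.6948


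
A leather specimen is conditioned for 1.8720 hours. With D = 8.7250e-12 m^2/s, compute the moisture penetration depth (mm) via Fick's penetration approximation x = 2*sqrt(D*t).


t = 1.8720 hr * 3600 = 6739.2000 s
D * t = 8.7250e-12 * 6739.2000 = 5.8800e-08
x = 2 * sqrt(D*t) = 2 * sqrt(5.8800e-08) = 4.8497e-04 m = 0.4850 mm


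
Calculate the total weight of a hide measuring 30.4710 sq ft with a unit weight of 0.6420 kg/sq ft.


Formula: Weight = area * weight_per_sqft
Substituting: Weight = 30.4710 * 0.6420
Result: 19.5624 kg


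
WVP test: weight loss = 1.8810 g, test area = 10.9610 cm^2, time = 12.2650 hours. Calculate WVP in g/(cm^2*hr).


Formula: WVP = loss / (area * time)
Substituting: WVP = 1.8810 / (10.9610 * 12.2650)
Result: 0.0139917 g/(cm^2*hr)


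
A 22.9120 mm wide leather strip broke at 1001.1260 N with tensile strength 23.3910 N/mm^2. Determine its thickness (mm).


Formula: t = F / (TS * w)
Substituting: t = 1001.1260 / (23.3910 * 22.9120)
Result: 1.8680 mm


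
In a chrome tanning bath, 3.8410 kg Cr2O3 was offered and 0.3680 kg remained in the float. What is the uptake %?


Formula: Uptake = (offered - residual) / offered * 100
Substituting: Uptake = (3.8410 - 0.3680) / 3.8410 * 100
Result: 90.4192 %


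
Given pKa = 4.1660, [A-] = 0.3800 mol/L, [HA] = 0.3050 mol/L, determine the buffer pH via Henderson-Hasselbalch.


ratio = [A-] / [HA] = 0.3800 / 0.3050 = 1.2459
log10(ratio) = 0.0954838
pH = pKa + log10(ratio) = 4.1660 + 0.0954838 = 4.2615


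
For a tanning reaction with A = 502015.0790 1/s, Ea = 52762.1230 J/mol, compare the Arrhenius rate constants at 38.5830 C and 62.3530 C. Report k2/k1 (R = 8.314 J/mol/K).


T1 = 38.5830 + 273.15 = 311.7330 K; T2 = 62.3530 + 273.15 = 335.5030 K
k1 = A * exp(-Ea/(R*T1)) = 502015.0790 * exp(-52762.1230/(8.314*311.7330)) = 7.2354e-04 1/s
k2 = A * exp(-Ea/(R*T2)) = 502015.0790 * exp(-52762.1230/(8.314*335.5030)) = 0.00306096 1/s
k2/k1 = 0.00306096 / 7.2354e-04 = 4.2305


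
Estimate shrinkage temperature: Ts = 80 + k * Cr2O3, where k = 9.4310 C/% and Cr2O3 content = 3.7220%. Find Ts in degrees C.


Formula: Ts = 80 + k * Cr2O3
Substituting: Ts = 80 + 9.4310 * 3.7220
Result: 115.1022 C


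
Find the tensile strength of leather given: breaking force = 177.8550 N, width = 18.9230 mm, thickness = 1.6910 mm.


Formula: TS = force / (width * thickness)
Substituting: TS = 177.8550 / (18.9230 * 1.6910)
Result: 5.5582 N/mm^2


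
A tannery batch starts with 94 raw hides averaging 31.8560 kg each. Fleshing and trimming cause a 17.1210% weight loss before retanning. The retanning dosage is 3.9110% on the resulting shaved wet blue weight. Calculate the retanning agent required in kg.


Total_raw = N * avg_wt = 94 * 31.8560 = 2994.4640 kg
Substrate = Total_raw * (1 - loss/100) = 2994.4640 * (1 - 17.1210/100) = 2481.7818 kg
Retan = Substrate * pct / 100 = 2481.7818 * 3.9110 / 100 = 97.0625 kg


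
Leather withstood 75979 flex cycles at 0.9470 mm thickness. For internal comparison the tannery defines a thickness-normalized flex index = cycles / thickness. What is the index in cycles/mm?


Formula: Index = cycles / thickness
Substituting: Index = 75979 / 0.9470
Result: 80231.2566 cycles/mm


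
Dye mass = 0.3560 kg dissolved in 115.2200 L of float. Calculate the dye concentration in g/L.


Formula: Conc = dye_mass(kg) / volume(L) * 1000
Substituting: Conc = 0.3560 / 115.2200 * 1000
Result: 3.0897 g/L


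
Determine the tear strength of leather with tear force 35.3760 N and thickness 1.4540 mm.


Formula: Tear strength = force / thickness
Substituting: Tear strength = 35.3760 / 1.4540
Result: 24.3301 N/mm


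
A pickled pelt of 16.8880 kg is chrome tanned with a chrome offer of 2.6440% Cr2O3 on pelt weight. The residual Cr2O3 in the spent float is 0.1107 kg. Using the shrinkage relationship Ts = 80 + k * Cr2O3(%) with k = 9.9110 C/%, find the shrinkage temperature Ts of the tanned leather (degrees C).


Offered = pelt * offer_pct / 100 = 16.8880 * 2.6440 / 100 = 0.4465 kg
Uptake = offered - residual = 0.4465 - 0.1107 = 0.3358 kg
Cr2O3% on pelt = uptake / pelt * 100 = 0.3358 / 16.8880 * 100 = 1.9885 %
Ts = 80 + k * Cr2O3% = 80 + 9.9110 * 1.9885 = 99.7081 C


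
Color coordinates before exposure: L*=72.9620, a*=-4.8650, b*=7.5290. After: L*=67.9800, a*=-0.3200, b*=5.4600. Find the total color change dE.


dL = -4.9820, da = 4.5450, db = -2.0690
dE = sqrt((-4.9820)^2 + 4.5450^2 + (-2.0690)^2) = 7.0539


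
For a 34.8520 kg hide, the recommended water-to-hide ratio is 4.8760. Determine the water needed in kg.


Formula: Water = hide_weight * ratio
Substituting: Water = 34.8520 * 4.8760
Result: 169.9384 kg


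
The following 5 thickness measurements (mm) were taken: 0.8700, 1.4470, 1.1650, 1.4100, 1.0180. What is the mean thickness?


Formula: Average = sum / n
Substituting: Average = 5.9100 / 5
Result: 1.1820 mm


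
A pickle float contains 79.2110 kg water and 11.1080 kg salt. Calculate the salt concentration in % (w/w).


Formula: Conc = salt / (water + salt) * 100
Substituting: Conc = 11.1080 / (79.2110 + 11.1080) * 100
Result: 12.2986 %


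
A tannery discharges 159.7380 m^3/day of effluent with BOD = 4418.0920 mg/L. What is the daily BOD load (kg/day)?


Formula: BOD_load = volume * conc / 1000
Substituting: BOD_load = 159.7380 * 4418.0920 / 1000
Result: 705.7372 kg/day


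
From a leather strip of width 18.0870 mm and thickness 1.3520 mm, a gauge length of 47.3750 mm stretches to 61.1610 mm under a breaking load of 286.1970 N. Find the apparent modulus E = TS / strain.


TS = F / (w * t) = 286.1970 / (18.0870 * 1.3520) = 11.7037 N/mm^2
strain = (Lf - L0) / L0 = (61.1610 - 47.3750) / 47.3750 = 0.2910
E = TS / strain = 11.7037 / 0.2910 = 40.2191 N/mm^2


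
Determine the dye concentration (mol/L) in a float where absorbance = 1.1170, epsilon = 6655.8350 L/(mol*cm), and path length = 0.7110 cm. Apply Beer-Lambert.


Formula: c = A / (epsilon * l)
Substituting: c = 1.1170 / (6655.8350 * 0.7110)
Result: 2.3604e-04 mol/L


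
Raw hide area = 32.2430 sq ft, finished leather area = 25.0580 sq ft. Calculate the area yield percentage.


Formula: Yield = finished / raw * 100
Substituting: Yield = 25.0580 / 32.2430 * 100
Result: 77.7161 %


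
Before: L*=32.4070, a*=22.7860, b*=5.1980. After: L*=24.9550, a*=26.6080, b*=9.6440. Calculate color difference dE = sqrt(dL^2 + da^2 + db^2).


dL = -7.4520, da = 3.8220, db = 4.4460
dE = sqrt((-7.4520)^2 + 3.8220^2 + 4.4460^2) = 9.4819


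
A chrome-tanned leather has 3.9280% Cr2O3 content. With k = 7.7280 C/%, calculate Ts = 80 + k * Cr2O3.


Formula: Ts = 80 + k * Cr2O3
Substituting: Ts = 80 + 7.7280 * 3.9280
Result: 110.3556 C


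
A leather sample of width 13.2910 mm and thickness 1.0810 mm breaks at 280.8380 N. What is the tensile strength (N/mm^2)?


Formula: TS = force / (width * thickness)
Substituting: TS = 280.8380 / (13.2910 * 1.0810)
Result: 19.5467 N/mm^2


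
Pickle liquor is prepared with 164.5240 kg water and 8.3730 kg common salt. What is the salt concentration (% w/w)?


Formula: Conc = salt / (water + salt) * 100
Substituting: Conc = 8.3730 / (164.5240 + 8.3730) * 100
Result: 4.8428 %


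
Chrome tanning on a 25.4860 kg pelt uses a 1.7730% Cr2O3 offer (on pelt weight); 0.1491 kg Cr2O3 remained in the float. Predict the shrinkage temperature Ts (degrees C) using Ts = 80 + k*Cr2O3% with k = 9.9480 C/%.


Offered = pelt * offer_pct / 100 = 25.4860 * 1.7730 / 100 = 0.4519 kg
Uptake = offered - residual = 0.4519 - 0.1491 = 0.3028 kg
Cr2O3% on pelt = uptake / pelt * 100 = 0.3028 / 25.4860 * 100 = 1.1880 %
Ts = 80 + k * Cr2O3% = 80 + 9.9480 * 1.1880 = 91.8180 C


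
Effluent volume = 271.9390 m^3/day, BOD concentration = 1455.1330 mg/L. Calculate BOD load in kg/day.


Formula: BOD_load = volume * conc / 1000
Substituting: BOD_load = 271.9390 * 1455.1330 / 1000
Result: 395.7074 kg/day


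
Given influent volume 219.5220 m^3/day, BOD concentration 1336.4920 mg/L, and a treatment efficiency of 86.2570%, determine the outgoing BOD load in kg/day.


Load_in = volume * conc / 1000 = 219.5220 * 1336.4920 / 1000 = 293.3894 kg/day
Removed = Load_in * eff / 100 = 293.3894 * 86.2570 / 100 = 253.0689 kg/day
Load_out = Load_in - Removed = 293.3894 - 253.0689 = 40.3205 kg/day


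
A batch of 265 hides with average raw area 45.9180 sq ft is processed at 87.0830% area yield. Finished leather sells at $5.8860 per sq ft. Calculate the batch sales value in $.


Raw_total = N * avg_area = 265 * 45.9180 = 12168.2700 sq ft
Finished = Raw_total * yield / 100 = 12168.2700 * 87.0830 / 100 = 10596.4946 sq ft
Value = Finished * price = 10596.4946 * 5.8860 = 62370.9670 $


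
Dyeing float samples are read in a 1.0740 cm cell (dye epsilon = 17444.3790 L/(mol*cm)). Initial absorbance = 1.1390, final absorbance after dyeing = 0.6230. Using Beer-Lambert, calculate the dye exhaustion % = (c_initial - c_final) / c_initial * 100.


c_initial = A_i / (epsilon * l) = 1.1390 / (17444.3790 * 1.0740) = 6.0794e-05 mol/L
c_final = A_f / (epsilon * l) = 0.6230 / (17444.3790 * 1.0740) = 3.3253e-05 mol/L
Exhaustion = (c_initial - c_final) / c_initial * 100 = (6.0794e-05 - 3.3253e-05) / 6.0794e-05 * 100 = 45.3029 %


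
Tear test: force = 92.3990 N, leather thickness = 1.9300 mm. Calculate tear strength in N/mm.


Formula: Tear strength = force / thickness
Substituting: Tear strength = 92.3990 / 1.9300
Result: 47.8751 N/mm


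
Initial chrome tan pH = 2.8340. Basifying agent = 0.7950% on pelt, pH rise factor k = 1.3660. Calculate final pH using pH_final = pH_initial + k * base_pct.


Formula: pH_final = pH_initial + k * base_pct
Substituting: pH_final = 2.8340 + 1.3660 * 0.7950
Result: 3.9200


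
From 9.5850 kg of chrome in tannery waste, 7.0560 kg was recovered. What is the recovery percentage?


Formula: Recovery = recovered / input * 100
Substituting: Recovery = 7.0560 / 9.5850 * 100
Result: 73.6150 %


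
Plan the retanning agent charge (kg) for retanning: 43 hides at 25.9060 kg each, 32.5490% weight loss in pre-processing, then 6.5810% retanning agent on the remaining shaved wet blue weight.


Total_raw = N * avg_wt = 43 * 25.9060 = 1113.9580 kg
Substrate = Total_raw * (1 - loss/100) = 1113.9580 * (1 - 32.5490/100) = 751.3758 kg
Retan = Substrate * pct / 100 = 751.3758 * 6.5810 / 100 = 49.4480 kg


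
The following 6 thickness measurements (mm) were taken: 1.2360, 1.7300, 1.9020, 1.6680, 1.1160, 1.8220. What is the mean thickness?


Formula: Average = sum / n
Substituting: Average = 9.4740 / 6
Result: 1.5790 mm


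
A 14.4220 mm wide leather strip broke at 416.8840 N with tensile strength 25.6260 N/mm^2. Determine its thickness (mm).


Formula: t = F / (TS * w)
Substituting: t = 416.8840 / (25.6260 * 14.4220)
Result: 1.1280 mm


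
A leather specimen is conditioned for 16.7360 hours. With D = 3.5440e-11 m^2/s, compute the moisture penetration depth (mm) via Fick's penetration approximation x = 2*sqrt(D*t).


t = 16.7360 hr * 3600 = 60249.6000 s
D * t = 3.5440e-11 * 60249.6000 = 2.1352e-06
x = 2 * sqrt(D*t) = 2 * sqrt(2.1352e-06) = 0.0029225 m = 2.9225 mm


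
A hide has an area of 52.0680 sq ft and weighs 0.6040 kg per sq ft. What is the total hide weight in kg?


Formula: Weight = area * weight_per_sqft
Substituting: Weight = 52.0680 * 0.6040
Result: 31.4491 kg


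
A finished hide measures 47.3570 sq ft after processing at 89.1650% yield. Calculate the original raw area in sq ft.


Formula: raw = finished * 100 / yield
Substituting: raw = 47.3570 * 100 / 89.1650
Result: 53.1116 sq ft


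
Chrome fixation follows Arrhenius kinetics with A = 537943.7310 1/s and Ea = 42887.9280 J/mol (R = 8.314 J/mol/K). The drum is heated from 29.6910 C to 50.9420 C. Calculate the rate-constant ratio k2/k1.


T1 = 29.6910 + 273.15 = 302.8410 K; T2 = 50.9420 + 273.15 = 324.0920 K
k1 = A * exp(-Ea/(R*T1)) = 537943.7310 * exp(-42887.9280/(8.314*302.8410)) = 0.0215314 1/s
k2 = A * exp(-Ea/(R*T2)) = 537943.7310 * exp(-42887.9280/(8.314*324.0920)) = 0.0657874 1/s
k2/k1 = 0.0657874 / 0.0215314 = 3.0554


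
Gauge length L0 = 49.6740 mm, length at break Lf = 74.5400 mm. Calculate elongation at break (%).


Formula: Elongation = (Lf - L0) / L0 * 100
Substituting: Elongation = (74.5400 - 49.6740) / 49.6740 * 100
Result: 50.0584 %


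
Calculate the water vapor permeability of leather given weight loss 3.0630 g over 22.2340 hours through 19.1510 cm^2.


Formula: WVP = loss / (area * time)
Substituting: WVP = 3.0630 / (19.1510 * 22.2340)
Result: 0.00719346 g/(cm^2*hr)


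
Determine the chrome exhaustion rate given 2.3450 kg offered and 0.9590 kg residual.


Formula: Uptake = (offered - residual) / offered * 100
Substituting: Uptake = (2.3450 - 0.9590) / 2.3450 * 100
Result: 59.1045 %


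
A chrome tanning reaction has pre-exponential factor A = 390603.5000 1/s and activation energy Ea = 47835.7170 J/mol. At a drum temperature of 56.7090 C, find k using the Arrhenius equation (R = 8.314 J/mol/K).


T_K = T_C + 273.15 = 56.7090 + 273.15 = 329.8590 K
exponent = -Ea / (R * T_K) = -47835.7170 / (8.314 * 329.8590) = -17.4427
k = A * exp(exponent) = 390603.5000 * exp(-17.4427) = 0.0103864 1/s


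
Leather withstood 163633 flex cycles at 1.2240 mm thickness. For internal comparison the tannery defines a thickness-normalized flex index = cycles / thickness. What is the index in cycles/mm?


Formula: Index = cycles / thickness
Substituting: Index = 163633 / 1.2240
Result: 133687.0915 cycles/mm


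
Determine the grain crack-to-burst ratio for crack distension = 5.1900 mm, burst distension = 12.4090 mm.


Formula: Ratio = crack / burst
Substituting: Ratio = 5.1900 / 12.4090
Result: 0.4182


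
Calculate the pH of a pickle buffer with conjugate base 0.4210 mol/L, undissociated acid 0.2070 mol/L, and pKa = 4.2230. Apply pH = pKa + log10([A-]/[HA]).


ratio = [A-] / [HA] = 0.4210 / 0.2070 = 2.0338
log10(ratio) = 0.3083
pH = pKa + log10(ratio) = 4.2230 + 0.3083 = 4.5313


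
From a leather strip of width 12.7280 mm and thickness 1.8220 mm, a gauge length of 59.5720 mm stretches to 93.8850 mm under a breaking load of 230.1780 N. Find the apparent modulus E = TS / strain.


TS = F / (w * t) = 230.1780 / (12.7280 * 1.8220) = 9.9256 N/mm^2
strain = (Lf - L0) / L0 = (93.8850 - 59.5720) / 59.5720 = 0.5760
E = TS / strain = 9.9256 / 0.5760 = 17.2321 N/mm^2


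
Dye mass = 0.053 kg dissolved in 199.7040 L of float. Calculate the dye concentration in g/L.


Formula: Conc = dye_mass(kg) / volume(L) * 1000
Substituting: Conc = 0.053 / 199.7040 * 1000
Result: 0.2654 g/L


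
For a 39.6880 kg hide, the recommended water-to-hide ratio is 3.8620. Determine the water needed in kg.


Formula: Water = hide_weight * ratio
Substituting: Water = 39.6880 * 3.8620
Result: 153.2751 kg


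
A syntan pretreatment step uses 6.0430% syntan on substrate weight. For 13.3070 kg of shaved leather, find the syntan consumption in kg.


Formula: Syntan = substrate * pct / 100
Substituting: Syntan = 13.3070 * 6.0430 / 100
Result: 0.8041 kg


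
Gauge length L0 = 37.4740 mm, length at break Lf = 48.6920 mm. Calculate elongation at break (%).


Formula: Elongation = (Lf - L0) / L0 * 100
Substituting: Elongation = (48.6920 - 37.4740) / 37.4740 * 100
Result: 29.9354 %


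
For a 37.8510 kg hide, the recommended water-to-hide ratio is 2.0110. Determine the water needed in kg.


Formula: Water = hide_weight * ratio
Substituting: Water = 37.8510 * 2.0110
Result: 76.1184 kg


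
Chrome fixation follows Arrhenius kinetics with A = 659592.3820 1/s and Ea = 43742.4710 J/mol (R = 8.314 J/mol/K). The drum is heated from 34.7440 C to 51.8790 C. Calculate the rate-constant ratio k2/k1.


T1 = 34.7440 + 273.15 = 307.8940 K; T2 = 51.8790 + 273.15 = 325.0290 K
k1 = A * exp(-Ea/(R*T1)) = 659592.3820 * exp(-43742.4710/(8.314*307.8940)) = 0.0250056 1/s
k2 = A * exp(-Ea/(R*T2)) = 659592.3820 * exp(-43742.4710/(8.314*325.0290)) = 0.0615564 1/s
k2/k1 = 0.0615564 / 0.0250056 = 2.4617


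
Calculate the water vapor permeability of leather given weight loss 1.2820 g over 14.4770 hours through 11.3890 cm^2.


Formula: WVP = loss / (area * time)
Substituting: WVP = 1.2820 / (11.3890 * 14.4770)
Result: 0.00777542 g/(cm^2*hr)


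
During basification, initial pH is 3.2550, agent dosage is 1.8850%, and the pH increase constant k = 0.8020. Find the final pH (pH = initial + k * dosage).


Formula: pH_final = pH_initial + k * base_pct
Substituting: pH_final = 3.2550 + 0.8020 * 1.8850
Result: 4.7668


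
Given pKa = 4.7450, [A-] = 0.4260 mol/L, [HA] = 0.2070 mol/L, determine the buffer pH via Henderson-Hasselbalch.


ratio = [A-] / [HA] = 0.4260 / 0.2070 = 2.0580
log10(ratio) = 0.3134
pH = pKa + log10(ratio) = 4.7450 + 0.3134 = 5.0584


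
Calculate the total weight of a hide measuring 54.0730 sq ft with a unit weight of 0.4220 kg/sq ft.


Formula: Weight = area * weight_per_sqft
Substituting: Weight = 54.0730 * 0.4220
Result: 22.8188 kg


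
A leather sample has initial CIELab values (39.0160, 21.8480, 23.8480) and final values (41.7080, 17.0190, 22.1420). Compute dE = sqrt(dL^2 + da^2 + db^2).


dL = 2.6920, da = -4.8290, db = -1.7060
dE = sqrt(2.6920^2 + (-4.8290)^2 + (-1.7060)^2) = 5.7859


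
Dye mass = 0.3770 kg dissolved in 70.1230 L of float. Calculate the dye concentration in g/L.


Formula: Conc = dye_mass(kg) / volume(L) * 1000
Substituting: Conc = 0.3770 / 70.1230 * 1000
Result: 5.3763 g/L


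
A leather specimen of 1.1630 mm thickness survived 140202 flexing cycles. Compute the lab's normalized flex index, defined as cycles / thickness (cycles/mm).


Formula: Index = cycles / thickness
Substituting: Index = 140202 / 1.1630
Result: 120552.0206 cycles/mm


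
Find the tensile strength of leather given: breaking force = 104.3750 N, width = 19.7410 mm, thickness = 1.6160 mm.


Formula: TS = force / (width * thickness)
Substituting: TS = 104.3750 / (19.7410 * 1.6160)
Result: 3.2718 N/mm^2


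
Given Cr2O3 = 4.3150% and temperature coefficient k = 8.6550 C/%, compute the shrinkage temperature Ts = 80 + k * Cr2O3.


Formula: Ts = 80 + k * Cr2O3
Substituting: Ts = 80 + 8.6550 * 4.3150
Result: 117.3463 C


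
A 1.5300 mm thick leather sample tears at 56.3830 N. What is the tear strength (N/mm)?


Formula: Tear strength = force / thickness
Substituting: Tear strength = 56.3830 / 1.5300
Result: 36.8516 N/mm


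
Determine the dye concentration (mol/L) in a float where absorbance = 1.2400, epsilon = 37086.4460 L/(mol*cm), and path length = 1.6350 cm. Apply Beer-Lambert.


Formula: c = A / (epsilon * l)
Substituting: c = 1.2400 / (37086.4460 * 1.6350)
Result: 2.0450e-05 mol/L


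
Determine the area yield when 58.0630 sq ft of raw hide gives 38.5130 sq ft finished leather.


Formula: Yield = finished / raw * 100
Substituting: Yield = 38.5130 / 58.0630 * 100
Result: 66.3297 %


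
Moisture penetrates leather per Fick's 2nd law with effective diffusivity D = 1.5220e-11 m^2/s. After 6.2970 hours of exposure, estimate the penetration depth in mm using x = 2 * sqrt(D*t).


t = 6.2970 hr * 3600 = 22669.2000 s
D * t = 1.5220e-11 * 22669.2000 = 3.4503e-07
x = 2 * sqrt(D*t) = 2 * sqrt(3.4503e-07) = 0.00117478 m = 1.1748 mm


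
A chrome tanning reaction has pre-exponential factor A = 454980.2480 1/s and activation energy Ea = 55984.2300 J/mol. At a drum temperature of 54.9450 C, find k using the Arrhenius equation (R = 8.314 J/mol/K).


T_K = T_C + 273.15 = 54.9450 + 273.15 = 328.0950 K
exponent = -Ea / (R * T_K) = -55984.2300 / (8.314 * 328.0950) = -20.5237
k = A * exp(exponent) = 454980.2480 * exp(-20.5237) = 5.5546e-04 1/s


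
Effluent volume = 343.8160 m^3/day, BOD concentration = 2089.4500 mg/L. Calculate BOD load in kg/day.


Formula: BOD_load = volume * conc / 1000
Substituting: BOD_load = 343.8160 * 2089.4500 / 1000
Result: 718.3863 kg/day


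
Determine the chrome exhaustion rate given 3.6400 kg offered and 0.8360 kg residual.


Formula: Uptake = (offered - residual) / offered * 100
Substituting: Uptake = (3.6400 - 0.8360) / 3.6400 * 100
Result: 77.0330 %
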